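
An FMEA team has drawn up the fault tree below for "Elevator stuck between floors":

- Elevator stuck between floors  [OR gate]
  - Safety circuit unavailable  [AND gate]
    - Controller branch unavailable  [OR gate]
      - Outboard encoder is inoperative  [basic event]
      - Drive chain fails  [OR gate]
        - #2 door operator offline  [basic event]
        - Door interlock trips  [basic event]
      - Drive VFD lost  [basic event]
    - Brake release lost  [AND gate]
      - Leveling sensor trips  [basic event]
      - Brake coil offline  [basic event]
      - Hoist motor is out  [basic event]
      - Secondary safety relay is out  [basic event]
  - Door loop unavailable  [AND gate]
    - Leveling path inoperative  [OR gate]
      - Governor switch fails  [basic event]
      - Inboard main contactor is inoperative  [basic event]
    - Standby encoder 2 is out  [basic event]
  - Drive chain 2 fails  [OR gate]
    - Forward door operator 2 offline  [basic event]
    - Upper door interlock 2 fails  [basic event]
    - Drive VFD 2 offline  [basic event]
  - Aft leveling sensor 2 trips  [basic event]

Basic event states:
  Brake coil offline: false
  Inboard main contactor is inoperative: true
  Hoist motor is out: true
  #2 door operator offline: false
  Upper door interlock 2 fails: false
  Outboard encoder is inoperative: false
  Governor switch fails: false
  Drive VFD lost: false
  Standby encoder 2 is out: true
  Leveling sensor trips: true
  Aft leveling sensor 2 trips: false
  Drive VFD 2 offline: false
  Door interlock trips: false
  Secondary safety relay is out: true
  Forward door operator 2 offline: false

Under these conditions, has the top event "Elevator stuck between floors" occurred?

Drive chain fails [OR]: #2 door operator offline=not, Door interlock trips=not → no input occurs → does not occur.
Controller branch unavailable [OR]: Outboard encoder is inoperative=not, Drive chain fails=not, Drive VFD lost=not → no input occurs → does not occur.
Brake release lost [AND]: Leveling sensor trips=occurs, Brake coil offline=not, Hoist motor is out=occurs, Secondary safety relay is out=occurs → not all inputs occur → does not occur.
Safety circuit unavailable [AND]: Controller branch unavailable=not, Brake release lost=not → not all inputs occur → does not occur.
Leveling path inoperative [OR]: Governor switch fails=not, Inboard main contactor is inoperative=occurs → at least one input occurs → occurs.
Door loop unavailable [AND]: Leveling path inoperative=occurs, Standby encoder 2 is out=occurs → all inputs occur → occurs.
Drive chain 2 fails [OR]: Forward door operator 2 offline=not, Upper door interlock 2 fails=not, Drive VFD 2 offline=not → no input occurs → does not occur.
Elevator stuck between floors [OR]: Safety circuit unavailable=not, Door loop unavailable=occurs, Drive chain 2 fails=not, Aft leveling sensor 2 trips=not → at least one input occurs → occurs.

Yes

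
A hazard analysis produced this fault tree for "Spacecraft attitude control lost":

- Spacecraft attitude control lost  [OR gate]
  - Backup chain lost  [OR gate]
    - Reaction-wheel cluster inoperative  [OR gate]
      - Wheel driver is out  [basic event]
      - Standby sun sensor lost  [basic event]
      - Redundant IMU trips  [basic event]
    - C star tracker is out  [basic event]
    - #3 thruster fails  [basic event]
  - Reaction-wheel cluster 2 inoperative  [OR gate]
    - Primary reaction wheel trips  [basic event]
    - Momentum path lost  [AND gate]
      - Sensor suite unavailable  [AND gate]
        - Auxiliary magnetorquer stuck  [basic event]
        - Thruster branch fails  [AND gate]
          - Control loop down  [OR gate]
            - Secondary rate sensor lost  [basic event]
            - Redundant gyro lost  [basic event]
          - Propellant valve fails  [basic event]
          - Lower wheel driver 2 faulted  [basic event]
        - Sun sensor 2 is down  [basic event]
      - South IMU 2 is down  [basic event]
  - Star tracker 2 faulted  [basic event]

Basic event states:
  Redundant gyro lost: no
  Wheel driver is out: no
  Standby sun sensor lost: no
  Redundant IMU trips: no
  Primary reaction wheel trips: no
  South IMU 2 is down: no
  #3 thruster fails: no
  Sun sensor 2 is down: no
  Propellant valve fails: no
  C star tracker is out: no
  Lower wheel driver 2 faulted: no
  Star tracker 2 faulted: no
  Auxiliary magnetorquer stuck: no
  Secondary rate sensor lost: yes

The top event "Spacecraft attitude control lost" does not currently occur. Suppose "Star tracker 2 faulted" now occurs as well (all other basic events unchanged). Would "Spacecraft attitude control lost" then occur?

Counterfactual: set "Star tracker 2 faulted" to occurred.
Reaction-wheel cluster inoperative [OR]: Wheel driver is out=not, Standby sun sensor lost=not, Redundant IMU trips=not → no input occurs → does not occur.
Backup chain lost [OR]: Reaction-wheel cluster inoperative=not, C star tracker is out=not, #3 thruster fails=not → no input occurs → does not occur.
Control loop down [OR]: Secondary rate sensor lost=occurs, Redundant gyro lost=not → at least one input occurs → occurs.
Thruster branch fails [AND]: Control loop down=occurs, Propellant valve fails=not, Lower wheel driver 2 faulted=not → not all inputs occur → does not occur.
Sensor suite unavailable [AND]: Auxiliary magnetorquer stuck=not, Thruster branch fails=not, Sun sensor 2 is down=not → not all inputs occur → does not occur.
Momentum path lost [AND]: Sensor suite unavailable=not, South IMU 2 is down=not → not all inputs occur → does not occur.
Reaction-wheel cluster 2 inoperative [OR]: Primary reaction wheel trips=not, Momentum path lost=not → no input occurs → does not occur.
Spacecraft attitude control lost [OR]: Backup chain lost=not, Reaction-wheel cluster 2 inoperative=not, Star tracker 2 faulted=occurs → at least one input occurs → occurs.

Yes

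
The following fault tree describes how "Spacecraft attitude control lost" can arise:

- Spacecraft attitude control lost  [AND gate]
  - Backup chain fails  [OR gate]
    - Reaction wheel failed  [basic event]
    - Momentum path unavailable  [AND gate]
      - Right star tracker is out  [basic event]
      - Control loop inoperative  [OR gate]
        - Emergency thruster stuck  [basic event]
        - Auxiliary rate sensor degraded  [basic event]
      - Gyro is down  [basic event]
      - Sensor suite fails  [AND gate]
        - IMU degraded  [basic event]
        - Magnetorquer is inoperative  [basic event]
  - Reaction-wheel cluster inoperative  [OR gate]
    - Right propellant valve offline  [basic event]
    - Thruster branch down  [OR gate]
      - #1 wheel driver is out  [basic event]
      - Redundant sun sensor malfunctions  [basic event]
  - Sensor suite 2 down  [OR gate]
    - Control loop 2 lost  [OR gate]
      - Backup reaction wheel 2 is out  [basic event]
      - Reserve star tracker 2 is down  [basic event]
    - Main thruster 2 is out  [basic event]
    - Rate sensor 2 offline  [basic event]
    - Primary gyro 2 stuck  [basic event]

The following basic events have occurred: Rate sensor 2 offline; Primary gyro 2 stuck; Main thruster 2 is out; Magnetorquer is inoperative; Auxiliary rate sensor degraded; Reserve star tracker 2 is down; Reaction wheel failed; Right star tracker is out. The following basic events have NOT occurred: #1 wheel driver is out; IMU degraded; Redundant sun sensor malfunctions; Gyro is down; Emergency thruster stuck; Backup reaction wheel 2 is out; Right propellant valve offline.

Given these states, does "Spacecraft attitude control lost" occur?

Control loop inoperative [OR]: Emergency thruster stuck=not, Auxiliary rate sensor degraded=occurs → at least one input occurs → occurs.
Sensor suite fails [AND]: IMU degraded=not, Magnetorquer is inoperative=occurs → not all inputs occur → does not occur.
Momentum path unavailable [AND]: Right star tracker is out=occurs, Control loop inoperative=occurs, Gyro is down=not, Sensor suite fails=not → not all inputs occur → does not occur.
Backup chain fails [OR]: Reaction wheel failed=occurs, Momentum path unavailable=not → at least one input occurs → occurs.
Thruster branch down [OR]: #1 wheel driver is out=not, Redundant sun sensor malfunctions=not → no input occurs → does not occur.
Reaction-wheel cluster inoperative [OR]: Right propellant valve offline=not, Thruster branch down=not → no input occurs → does not occur.
Control loop 2 lost [OR]: Backup reaction wheel 2 is out=not, Reserve star tracker 2 is down=occurs → at least one input occurs → occurs.
Sensor suite 2 down [OR]: Control loop 2 lost=occurs, Main thruster 2 is out=occurs, Rate sensor 2 offline=occurs, Primary gyro 2 stuck=occurs → at least one input occurs → occurs.
Spacecraft attitude control lost [AND]: Backup chain fails=occurs, Reaction-wheel cluster inoperative=not, Sensor suite 2 down=occurs → not all inputs occur → does not occur.

No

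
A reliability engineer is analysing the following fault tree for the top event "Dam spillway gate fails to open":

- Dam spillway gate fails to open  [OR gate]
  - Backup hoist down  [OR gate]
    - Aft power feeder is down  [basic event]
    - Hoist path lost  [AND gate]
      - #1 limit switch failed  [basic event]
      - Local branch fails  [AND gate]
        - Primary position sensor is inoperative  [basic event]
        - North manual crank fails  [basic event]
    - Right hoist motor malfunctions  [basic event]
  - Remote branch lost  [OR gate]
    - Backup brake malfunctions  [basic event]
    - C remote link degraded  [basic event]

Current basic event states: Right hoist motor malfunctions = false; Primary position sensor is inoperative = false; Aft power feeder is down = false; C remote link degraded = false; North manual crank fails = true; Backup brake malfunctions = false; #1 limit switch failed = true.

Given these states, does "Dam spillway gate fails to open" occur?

No

Local branch fails [AND]: Primary position sensor is inoperative=not, North manual crank fails=occurs → not all inputs occur → does not occur.
Hoist path lost [AND]: #1 limit switch failed=occurs, Local branch fails=not → not all inputs occur → does not occur.
Backup hoist down [OR]: Aft power feeder is down=not, Hoist path lost=not, Right hoist motor malfunctions=not → no input occurs → does not occur.
Remote branch lost [OR]: Backup brake malfunctions=not, C remote link degraded=not → no input occurs → does not occur.
Dam spillway gate fails to open [OR]: Backup hoist down=not, Remote branch lost=not → no input occurs → does not occur.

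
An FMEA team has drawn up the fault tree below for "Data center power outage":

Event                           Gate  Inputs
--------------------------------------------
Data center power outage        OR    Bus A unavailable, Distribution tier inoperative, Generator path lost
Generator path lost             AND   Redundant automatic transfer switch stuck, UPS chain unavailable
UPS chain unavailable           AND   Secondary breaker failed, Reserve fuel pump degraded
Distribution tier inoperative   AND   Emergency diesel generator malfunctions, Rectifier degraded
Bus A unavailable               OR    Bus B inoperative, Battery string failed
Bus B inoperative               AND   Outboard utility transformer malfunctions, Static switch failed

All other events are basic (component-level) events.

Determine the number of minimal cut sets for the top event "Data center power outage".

4

Bus B inoperative [AND]: one cut set from each child combined → 1 × 1 = 1 cut set(s).
Bus A unavailable [OR]: union of children's cut sets → 2 cut set(s).
Distribution tier inoperative [AND]: one cut set from each child combined → 1 × 1 = 1 cut set(s).
UPS chain unavailable [AND]: one cut set from each child combined → 1 × 1 = 1 cut set(s).
Generator path lost [AND]: one cut set from each child combined → 1 × 1 = 1 cut set(s).
Data center power outage [OR]: union of children's cut sets → 4 cut set(s).
Minimal cut sets: {Outboard utility transformer malfunctions, Static switch failed}; {Battery string failed}; {Emergency diesel generator malfunctions, Rectifier degraded}; {Redundant automatic transfer switch stuck, Reserve fuel pump degraded, Secondary breaker failed}.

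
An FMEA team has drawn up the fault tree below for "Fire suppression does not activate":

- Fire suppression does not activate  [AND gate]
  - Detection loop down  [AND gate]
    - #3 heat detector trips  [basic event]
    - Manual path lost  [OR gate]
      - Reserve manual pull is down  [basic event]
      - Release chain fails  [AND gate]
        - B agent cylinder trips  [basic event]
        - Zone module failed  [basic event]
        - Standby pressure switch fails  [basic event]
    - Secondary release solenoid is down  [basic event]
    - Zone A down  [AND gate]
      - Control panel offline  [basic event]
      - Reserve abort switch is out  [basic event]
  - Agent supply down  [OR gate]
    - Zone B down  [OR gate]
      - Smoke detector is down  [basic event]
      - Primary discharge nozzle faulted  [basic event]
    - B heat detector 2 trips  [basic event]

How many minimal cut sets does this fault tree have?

6

Release chain fails [AND]: one cut set from each child combined → 1 × 1 × 1 = 1 cut set(s).
Manual path lost [OR]: union of children's cut sets → 2 cut set(s).
Zone A down [AND]: one cut set from each child combined → 1 × 1 = 1 cut set(s).
Detection loop down [AND]: one cut set from each child combined → 1 × 2 × 1 × 1 = 2 cut set(s).
Zone B down [OR]: union of children's cut sets → 2 cut set(s).
Agent supply down [OR]: union of children's cut sets → 3 cut set(s).
Fire suppression does not activate [AND]: one cut set from each child combined → 2 × 3 = 6 cut set(s).
Minimal cut sets: {#3 heat detector trips, Control panel offline, Reserve abort switch is out, Reserve manual pull is down, Secondary release solenoid is down, Smoke detector is down}; {#3 heat detector trips, Control panel offline, Primary discharge nozzle faulted, Reserve abort switch is out, Reserve manual pull is down, Secondary release solenoid is down}; {#3 heat detector trips, B heat detector 2 trips, Control panel offline, Reserve abort switch is out, Reserve manual pull is down, Secondary release solenoid is down}; {#3 heat detector trips, B agent cylinder trips, Control panel offline, Reserve abort switch is out, Secondary release solenoid is down, Smoke detector is down, Standby pressure switch fails, Zone module failed}; {#3 heat detector trips, B agent cylinder trips, Control panel offline, Primary discharge nozzle faulted, Reserve abort switch is out, Secondary release solenoid is down, Standby pressure switch fails, Zone module failed}; {#3 heat detector trips, B agent cylinder trips, B heat detector 2 trips, Control panel offline, Reserve abort switch is out, Secondary release solenoid is down, Standby pressure switch fails, Zone module failed}.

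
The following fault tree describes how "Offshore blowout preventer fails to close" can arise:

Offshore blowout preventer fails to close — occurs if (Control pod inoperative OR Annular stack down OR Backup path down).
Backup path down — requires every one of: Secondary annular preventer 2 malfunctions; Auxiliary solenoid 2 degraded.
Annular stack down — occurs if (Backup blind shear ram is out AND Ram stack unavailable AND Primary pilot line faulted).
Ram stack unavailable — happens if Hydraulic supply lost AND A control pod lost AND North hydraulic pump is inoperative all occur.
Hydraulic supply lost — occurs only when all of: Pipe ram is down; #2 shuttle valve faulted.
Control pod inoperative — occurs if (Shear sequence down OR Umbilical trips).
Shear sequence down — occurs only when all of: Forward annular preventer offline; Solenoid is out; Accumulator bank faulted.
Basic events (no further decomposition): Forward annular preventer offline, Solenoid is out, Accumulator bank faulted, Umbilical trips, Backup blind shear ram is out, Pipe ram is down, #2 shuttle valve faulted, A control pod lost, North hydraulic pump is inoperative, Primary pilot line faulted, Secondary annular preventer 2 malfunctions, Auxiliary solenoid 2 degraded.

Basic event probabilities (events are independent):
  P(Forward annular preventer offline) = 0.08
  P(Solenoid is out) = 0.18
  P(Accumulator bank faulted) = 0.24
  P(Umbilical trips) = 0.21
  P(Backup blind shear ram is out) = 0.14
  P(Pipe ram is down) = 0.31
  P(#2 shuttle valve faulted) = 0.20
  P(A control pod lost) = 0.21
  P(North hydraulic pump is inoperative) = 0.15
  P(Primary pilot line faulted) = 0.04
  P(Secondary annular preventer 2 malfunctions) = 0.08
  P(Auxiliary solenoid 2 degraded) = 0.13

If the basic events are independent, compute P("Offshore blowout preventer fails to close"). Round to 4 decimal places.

0.2209

P(Shear sequence down) [AND] = 0.08 × 0.18 × 0.24 = 0.003456
P(Control pod inoperative) [OR] = 1 − (1−0.003456) × (1−0.21) = 0.212730
P(Hydraulic supply lost) [AND] = 0.31 × 0.20 = 0.062000
P(Ram stack unavailable) [AND] = 0.062000 × 0.21 × 0.15 = 0.001953
P(Annular stack down) [AND] = 0.14 × 0.001953 × 0.04 = 0.000011
P(Backup path down) [AND] = 0.08 × 0.13 = 0.010400
P(Offshore blowout preventer fails to close) [OR] = 1 − (1−0.212730) × (1−0.000011) × (1−0.010400) = 0.220926
Rounded to 4 decimal places: P(Offshore blowout preventer fails to close) ≈ 0.2209.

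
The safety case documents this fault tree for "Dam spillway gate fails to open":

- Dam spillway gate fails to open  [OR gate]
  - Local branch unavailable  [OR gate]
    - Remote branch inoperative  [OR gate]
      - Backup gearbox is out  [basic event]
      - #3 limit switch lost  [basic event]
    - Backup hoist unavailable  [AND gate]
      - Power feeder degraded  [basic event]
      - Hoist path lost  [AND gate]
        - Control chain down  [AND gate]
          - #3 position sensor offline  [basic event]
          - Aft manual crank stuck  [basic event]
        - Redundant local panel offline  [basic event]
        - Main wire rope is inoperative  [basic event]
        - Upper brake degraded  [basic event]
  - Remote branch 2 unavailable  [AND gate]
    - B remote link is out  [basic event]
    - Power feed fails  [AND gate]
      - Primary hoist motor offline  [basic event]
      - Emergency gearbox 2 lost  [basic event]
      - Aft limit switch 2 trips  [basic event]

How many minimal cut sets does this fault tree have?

4

Remote branch inoperative [OR]: union of children's cut sets → 2 cut set(s).
Control chain down [AND]: one cut set from each child combined → 1 × 1 = 1 cut set(s).
Hoist path lost [AND]: one cut set from each child combined → 1 × 1 × 1 × 1 = 1 cut set(s).
Backup hoist unavailable [AND]: one cut set from each child combined → 1 × 1 = 1 cut set(s).
Local branch unavailable [OR]: union of children's cut sets → 3 cut set(s).
Power feed fails [AND]: one cut set from each child combined → 1 × 1 × 1 = 1 cut set(s).
Remote branch 2 unavailable [AND]: one cut set from each child combined → 1 × 1 = 1 cut set(s).
Dam spillway gate fails to open [OR]: union of children's cut sets → 4 cut set(s).
Minimal cut sets: {Backup gearbox is out}; {#3 limit switch lost}; {#3 position sensor offline, Aft manual crank stuck, Main wire rope is inoperative, Power feeder degraded, Redundant local panel offline, Upper brake degraded}; {Aft limit switch 2 trips, B remote link is out, Emergency gearbox 2 lost, Primary hoist motor offline}.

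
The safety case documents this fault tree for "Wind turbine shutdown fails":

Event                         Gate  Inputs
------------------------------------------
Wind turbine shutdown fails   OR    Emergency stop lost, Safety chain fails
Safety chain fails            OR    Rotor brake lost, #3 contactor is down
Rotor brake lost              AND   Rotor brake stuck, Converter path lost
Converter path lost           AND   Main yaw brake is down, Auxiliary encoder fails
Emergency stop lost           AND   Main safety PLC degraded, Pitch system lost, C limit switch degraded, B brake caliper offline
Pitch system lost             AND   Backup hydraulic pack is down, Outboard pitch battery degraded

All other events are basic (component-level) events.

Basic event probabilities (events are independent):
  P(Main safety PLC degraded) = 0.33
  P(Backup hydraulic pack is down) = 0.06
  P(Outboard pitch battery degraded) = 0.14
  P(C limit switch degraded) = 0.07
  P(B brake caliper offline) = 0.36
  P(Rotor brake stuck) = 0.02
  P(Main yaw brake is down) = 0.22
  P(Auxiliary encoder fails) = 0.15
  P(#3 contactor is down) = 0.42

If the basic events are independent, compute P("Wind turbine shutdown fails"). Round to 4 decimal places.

0.4204

P(Pitch system lost) [AND] = 0.06 × 0.14 = 0.008400
P(Emergency stop lost) [AND] = 0.33 × 0.008400 × 0.07 × 0.36 = 0.000070
P(Converter path lost) [AND] = 0.22 × 0.15 = 0.033000
P(Rotor brake lost) [AND] = 0.02 × 0.033000 = 0.000660
P(Safety chain fails) [OR] = 1 − (1−0.000660) × (1−0.42) = 0.420383
P(Wind turbine shutdown fails) [OR] = 1 − (1−0.000070) × (1−0.420383) = 0.420424
Rounded to 4 decimal places: P(Wind turbine shutdown fails) ≈ 0.4204.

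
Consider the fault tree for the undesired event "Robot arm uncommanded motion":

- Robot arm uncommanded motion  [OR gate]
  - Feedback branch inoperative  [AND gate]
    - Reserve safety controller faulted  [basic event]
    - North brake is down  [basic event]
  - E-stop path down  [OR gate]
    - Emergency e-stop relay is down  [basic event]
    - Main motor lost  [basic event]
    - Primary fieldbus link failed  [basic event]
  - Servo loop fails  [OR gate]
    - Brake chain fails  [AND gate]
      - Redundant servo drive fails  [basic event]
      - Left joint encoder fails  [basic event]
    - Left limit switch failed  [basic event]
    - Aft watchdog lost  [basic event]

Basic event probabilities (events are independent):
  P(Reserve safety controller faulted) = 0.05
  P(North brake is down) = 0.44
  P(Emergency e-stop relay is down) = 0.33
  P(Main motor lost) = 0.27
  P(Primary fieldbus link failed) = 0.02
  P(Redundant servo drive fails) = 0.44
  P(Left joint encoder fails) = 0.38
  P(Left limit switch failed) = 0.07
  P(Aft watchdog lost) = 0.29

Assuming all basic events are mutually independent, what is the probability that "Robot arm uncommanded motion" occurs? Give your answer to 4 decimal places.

P(Feedback branch inoperative) [AND] = 0.05 × 0.44 = 0.022000
P(E-stop path down) [OR] = 1 − (1−0.33) × (1−0.27) × (1−0.02) = 0.520682
P(Brake chain fails) [AND] = 0.44 × 0.38 = 0.167200
P(Servo loop fails) [OR] = 1 − (1−0.167200) × (1−0.07) × (1−0.29) = 0.450102
P(Robot arm uncommanded motion) [OR] = 1 − (1−0.022000) × (1−0.520682) × (1−0.450102) = 0.742223
Rounded to 4 decimal places: P(Robot arm uncommanded motion) ≈ 0.7422.

0.7422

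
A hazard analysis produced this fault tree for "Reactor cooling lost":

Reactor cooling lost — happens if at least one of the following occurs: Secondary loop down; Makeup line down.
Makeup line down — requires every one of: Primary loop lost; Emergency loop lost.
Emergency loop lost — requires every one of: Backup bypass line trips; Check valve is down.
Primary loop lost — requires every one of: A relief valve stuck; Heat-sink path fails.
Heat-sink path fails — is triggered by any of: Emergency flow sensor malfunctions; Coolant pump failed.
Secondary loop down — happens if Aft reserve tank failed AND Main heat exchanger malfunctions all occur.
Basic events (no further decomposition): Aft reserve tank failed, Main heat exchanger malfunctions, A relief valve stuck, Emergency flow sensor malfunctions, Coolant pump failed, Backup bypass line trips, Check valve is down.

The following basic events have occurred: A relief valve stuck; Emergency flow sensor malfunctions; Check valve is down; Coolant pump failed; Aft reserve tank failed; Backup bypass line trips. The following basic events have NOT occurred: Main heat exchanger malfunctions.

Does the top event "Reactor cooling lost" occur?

Yes

Secondary loop down [AND]: Aft reserve tank failed=occurs, Main heat exchanger malfunctions=not → not all inputs occur → does not occur.
Heat-sink path fails [OR]: Emergency flow sensor malfunctions=occurs, Coolant pump failed=occurs → at least one input occurs → occurs.
Primary loop lost [AND]: A relief valve stuck=occurs, Heat-sink path fails=occurs → all inputs occur → occurs.
Emergency loop lost [AND]: Backup bypass line trips=occurs, Check valve is down=occurs → all inputs occur → occurs.
Makeup line down [AND]: Primary loop lost=occurs, Emergency loop lost=occurs → all inputs occur → occurs.
Reactor cooling lost [OR]: Secondary loop down=not, Makeup line down=occurs → at least one input occurs → occurs.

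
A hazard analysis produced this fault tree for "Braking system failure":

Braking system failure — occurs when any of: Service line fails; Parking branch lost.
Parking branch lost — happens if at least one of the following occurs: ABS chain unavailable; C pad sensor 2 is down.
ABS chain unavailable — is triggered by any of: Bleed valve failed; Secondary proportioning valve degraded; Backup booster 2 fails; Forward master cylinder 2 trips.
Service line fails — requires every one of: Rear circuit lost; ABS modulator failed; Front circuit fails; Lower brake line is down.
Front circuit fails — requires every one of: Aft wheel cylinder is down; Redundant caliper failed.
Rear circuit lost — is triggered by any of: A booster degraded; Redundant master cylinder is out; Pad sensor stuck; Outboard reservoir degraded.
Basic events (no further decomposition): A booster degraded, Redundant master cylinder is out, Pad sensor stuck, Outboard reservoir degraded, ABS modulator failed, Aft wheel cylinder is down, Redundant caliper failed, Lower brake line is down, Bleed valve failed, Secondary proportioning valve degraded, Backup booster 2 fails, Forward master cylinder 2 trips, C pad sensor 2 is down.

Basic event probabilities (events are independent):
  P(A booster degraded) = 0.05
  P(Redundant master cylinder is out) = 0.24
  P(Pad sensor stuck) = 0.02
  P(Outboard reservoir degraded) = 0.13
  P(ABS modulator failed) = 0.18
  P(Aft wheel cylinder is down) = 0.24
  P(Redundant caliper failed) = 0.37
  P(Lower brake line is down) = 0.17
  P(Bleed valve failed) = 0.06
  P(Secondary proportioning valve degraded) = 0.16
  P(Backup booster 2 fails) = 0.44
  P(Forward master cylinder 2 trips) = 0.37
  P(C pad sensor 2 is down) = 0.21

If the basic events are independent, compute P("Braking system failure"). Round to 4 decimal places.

0.7802

P(Rear circuit lost) [OR] = 1 − (1−0.05) × (1−0.24) × (1−0.02) × (1−0.13) = 0.384423
P(Front circuit fails) [AND] = 0.24 × 0.37 = 0.088800
P(Service line fails) [AND] = 0.384423 × 0.18 × 0.088800 × 0.17 = 0.001045
P(ABS chain unavailable) [OR] = 1 − (1−0.06) × (1−0.16) × (1−0.44) × (1−0.37) = 0.721429
P(Parking branch lost) [OR] = 1 − (1−0.721429) × (1−0.21) = 0.779929
P(Braking system failure) [OR] = 1 − (1−0.001045) × (1−0.779929) = 0.780159
Rounded to 4 decimal places: P(Braking system failure) ≈ 0.7802.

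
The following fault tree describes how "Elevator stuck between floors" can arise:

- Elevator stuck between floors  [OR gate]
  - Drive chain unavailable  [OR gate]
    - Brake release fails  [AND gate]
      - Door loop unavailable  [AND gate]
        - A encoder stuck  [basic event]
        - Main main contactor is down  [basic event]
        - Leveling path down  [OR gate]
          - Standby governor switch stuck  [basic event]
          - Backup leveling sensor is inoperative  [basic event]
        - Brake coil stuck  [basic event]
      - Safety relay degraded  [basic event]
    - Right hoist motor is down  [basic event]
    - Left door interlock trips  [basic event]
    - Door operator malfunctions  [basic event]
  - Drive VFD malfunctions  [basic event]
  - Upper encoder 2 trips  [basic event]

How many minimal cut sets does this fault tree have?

Leveling path down [OR]: union of children's cut sets → 2 cut set(s).
Door loop unavailable [AND]: one cut set from each child combined → 1 × 1 × 2 × 1 = 2 cut set(s).
Brake release fails [AND]: one cut set from each child combined → 2 × 1 = 2 cut set(s).
Drive chain unavailable [OR]: union of children's cut sets → 5 cut set(s).
Elevator stuck between floors [OR]: union of children's cut sets → 7 cut set(s).
Minimal cut sets: {A encoder stuck, Brake coil stuck, Main main contactor is down, Safety relay degraded, Standby governor switch stuck}; {A encoder stuck, Backup leveling sensor is inoperative, Brake coil stuck, Main main contactor is down, Safety relay degraded}; {Right hoist motor is down}; {Left door interlock trips}; {Door operator malfunctions}; {Drive VFD malfunctions}; {Upper encoder 2 trips}.

7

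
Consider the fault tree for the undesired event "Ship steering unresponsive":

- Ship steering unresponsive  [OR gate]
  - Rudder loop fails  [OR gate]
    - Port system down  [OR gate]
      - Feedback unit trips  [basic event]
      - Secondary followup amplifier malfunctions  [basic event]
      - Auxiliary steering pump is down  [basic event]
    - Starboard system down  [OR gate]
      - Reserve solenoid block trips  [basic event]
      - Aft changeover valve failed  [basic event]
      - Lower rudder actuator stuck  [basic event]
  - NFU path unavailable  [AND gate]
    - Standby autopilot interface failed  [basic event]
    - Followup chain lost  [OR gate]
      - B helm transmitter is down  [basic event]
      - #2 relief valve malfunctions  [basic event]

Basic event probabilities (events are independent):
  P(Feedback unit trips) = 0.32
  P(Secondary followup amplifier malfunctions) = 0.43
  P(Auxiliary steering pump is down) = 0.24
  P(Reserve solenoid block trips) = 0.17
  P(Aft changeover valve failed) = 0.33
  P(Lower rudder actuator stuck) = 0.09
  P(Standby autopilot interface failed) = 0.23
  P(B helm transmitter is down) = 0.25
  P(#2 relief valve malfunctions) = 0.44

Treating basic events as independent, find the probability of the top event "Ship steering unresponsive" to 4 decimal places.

P(Port system down) [OR] = 1 − (1−0.32) × (1−0.43) × (1−0.24) = 0.705424
P(Starboard system down) [OR] = 1 − (1−0.17) × (1−0.33) × (1−0.09) = 0.493949
P(Rudder loop fails) [OR] = 1 − (1−0.705424) × (1−0.493949) = 0.850930
P(Followup chain lost) [OR] = 1 − (1−0.25) × (1−0.44) = 0.580000
P(NFU path unavailable) [AND] = 0.23 × 0.580000 = 0.133400
P(Ship steering unresponsive) [OR] = 1 − (1−0.850930) × (1−0.133400) = 0.870816
Rounded to 4 decimal places: P(Ship steering unresponsive) ≈ 0.8708.

0.8708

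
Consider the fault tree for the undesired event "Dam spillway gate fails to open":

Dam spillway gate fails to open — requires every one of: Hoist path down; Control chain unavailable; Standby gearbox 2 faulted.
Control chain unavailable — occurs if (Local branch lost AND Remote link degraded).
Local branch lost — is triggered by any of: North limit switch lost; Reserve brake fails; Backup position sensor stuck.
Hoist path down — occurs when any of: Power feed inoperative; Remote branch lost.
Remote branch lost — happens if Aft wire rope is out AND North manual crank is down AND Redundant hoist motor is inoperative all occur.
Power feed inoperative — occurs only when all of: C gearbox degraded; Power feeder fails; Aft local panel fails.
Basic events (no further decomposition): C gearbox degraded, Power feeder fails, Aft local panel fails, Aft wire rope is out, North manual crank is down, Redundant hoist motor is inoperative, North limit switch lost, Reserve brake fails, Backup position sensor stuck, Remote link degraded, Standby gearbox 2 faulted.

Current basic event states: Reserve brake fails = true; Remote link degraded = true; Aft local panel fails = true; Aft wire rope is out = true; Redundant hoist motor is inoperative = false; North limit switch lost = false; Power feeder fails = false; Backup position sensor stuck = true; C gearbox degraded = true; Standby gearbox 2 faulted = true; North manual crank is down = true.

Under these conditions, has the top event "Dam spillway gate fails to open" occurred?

No

Power feed inoperative [AND]: C gearbox degraded=occurs, Power feeder fails=not, Aft local panel fails=occurs → not all inputs occur → does not occur.
Remote branch lost [AND]: Aft wire rope is out=occurs, North manual crank is down=occurs, Redundant hoist motor is inoperative=not → not all inputs occur → does not occur.
Hoist path down [OR]: Power feed inoperative=not, Remote branch lost=not → no input occurs → does not occur.
Local branch lost [OR]: North limit switch lost=not, Reserve brake fails=occurs, Backup position sensor stuck=occurs → at least one input occurs → occurs.
Control chain unavailable [AND]: Local branch lost=occurs, Remote link degraded=occurs → all inputs occur → occurs.
Dam spillway gate fails to open [AND]: Hoist path down=not, Control chain unavailable=occurs, Standby gearbox 2 faulted=occurs → not all inputs occur → does not occur.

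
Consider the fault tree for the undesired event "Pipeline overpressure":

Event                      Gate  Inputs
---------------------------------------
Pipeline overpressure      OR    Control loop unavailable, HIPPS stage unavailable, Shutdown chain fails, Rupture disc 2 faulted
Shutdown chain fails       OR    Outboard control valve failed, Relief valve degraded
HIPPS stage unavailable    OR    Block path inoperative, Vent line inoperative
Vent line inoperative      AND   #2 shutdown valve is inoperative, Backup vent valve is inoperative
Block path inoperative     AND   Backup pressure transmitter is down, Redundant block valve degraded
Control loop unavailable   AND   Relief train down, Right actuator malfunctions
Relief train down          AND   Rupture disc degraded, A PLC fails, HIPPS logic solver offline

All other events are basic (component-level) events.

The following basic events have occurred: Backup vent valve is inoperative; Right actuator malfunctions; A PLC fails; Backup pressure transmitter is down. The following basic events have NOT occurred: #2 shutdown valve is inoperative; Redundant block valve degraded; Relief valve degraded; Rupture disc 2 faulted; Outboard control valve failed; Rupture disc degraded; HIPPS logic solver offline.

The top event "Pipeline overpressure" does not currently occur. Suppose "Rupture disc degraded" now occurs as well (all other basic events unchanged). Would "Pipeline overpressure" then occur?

No

Counterfactual: set "Rupture disc degraded" to occurred.
Relief train down [AND]: Rupture disc degraded=occurs, A PLC fails=occurs, HIPPS logic solver offline=not → not all inputs occur → does not occur.
Control loop unavailable [AND]: Relief train down=not, Right actuator malfunctions=occurs → not all inputs occur → does not occur.
Block path inoperative [AND]: Backup pressure transmitter is down=occurs, Redundant block valve degraded=not → not all inputs occur → does not occur.
Vent line inoperative [AND]: #2 shutdown valve is inoperative=not, Backup vent valve is inoperative=occurs → not all inputs occur → does not occur.
HIPPS stage unavailable [OR]: Block path inoperative=not, Vent line inoperative=not → no input occurs → does not occur.
Shutdown chain fails [OR]: Outboard control valve failed=not, Relief valve degraded=not → no input occurs → does not occur.
Pipeline overpressure [OR]: Control loop unavailable=not, HIPPS stage unavailable=not, Shutdown chain fails=not, Rupture disc 2 faulted=not → no input occurs → does not occur.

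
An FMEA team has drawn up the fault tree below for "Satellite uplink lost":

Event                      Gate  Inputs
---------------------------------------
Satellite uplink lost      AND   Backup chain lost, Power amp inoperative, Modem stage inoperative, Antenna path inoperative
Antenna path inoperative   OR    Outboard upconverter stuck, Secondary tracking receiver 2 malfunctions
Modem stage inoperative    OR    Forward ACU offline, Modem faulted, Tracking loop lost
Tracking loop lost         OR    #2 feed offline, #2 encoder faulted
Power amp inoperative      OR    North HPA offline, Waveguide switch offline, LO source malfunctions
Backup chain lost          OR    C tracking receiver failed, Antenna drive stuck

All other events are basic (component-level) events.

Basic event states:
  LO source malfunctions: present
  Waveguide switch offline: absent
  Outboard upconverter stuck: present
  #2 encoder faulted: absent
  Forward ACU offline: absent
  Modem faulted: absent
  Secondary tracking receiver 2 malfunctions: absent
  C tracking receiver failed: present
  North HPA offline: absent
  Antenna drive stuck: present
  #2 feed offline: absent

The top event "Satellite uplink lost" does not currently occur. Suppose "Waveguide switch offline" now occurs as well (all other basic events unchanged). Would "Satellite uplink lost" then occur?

Counterfactual: set "Waveguide switch offline" to occurred.
Backup chain lost [OR]: C tracking receiver failed=occurs, Antenna drive stuck=occurs → at least one input occurs → occurs.
Power amp inoperative [OR]: North HPA offline=not, Waveguide switch offline=occurs, LO source malfunctions=occurs → at least one input occurs → occurs.
Tracking loop lost [OR]: #2 feed offline=not, #2 encoder faulted=not → no input occurs → does not occur.
Modem stage inoperative [OR]: Forward ACU offline=not, Modem faulted=not, Tracking loop lost=not → no input occurs → does not occur.
Antenna path inoperative [OR]: Outboard upconverter stuck=occurs, Secondary tracking receiver 2 malfunctions=not → at least one input occurs → occurs.
Satellite uplink lost [AND]: Backup chain lost=occurs, Power amp inoperative=occurs, Modem stage inoperative=not, Antenna path inoperative=occurs → not all inputs occur → does not occur.

No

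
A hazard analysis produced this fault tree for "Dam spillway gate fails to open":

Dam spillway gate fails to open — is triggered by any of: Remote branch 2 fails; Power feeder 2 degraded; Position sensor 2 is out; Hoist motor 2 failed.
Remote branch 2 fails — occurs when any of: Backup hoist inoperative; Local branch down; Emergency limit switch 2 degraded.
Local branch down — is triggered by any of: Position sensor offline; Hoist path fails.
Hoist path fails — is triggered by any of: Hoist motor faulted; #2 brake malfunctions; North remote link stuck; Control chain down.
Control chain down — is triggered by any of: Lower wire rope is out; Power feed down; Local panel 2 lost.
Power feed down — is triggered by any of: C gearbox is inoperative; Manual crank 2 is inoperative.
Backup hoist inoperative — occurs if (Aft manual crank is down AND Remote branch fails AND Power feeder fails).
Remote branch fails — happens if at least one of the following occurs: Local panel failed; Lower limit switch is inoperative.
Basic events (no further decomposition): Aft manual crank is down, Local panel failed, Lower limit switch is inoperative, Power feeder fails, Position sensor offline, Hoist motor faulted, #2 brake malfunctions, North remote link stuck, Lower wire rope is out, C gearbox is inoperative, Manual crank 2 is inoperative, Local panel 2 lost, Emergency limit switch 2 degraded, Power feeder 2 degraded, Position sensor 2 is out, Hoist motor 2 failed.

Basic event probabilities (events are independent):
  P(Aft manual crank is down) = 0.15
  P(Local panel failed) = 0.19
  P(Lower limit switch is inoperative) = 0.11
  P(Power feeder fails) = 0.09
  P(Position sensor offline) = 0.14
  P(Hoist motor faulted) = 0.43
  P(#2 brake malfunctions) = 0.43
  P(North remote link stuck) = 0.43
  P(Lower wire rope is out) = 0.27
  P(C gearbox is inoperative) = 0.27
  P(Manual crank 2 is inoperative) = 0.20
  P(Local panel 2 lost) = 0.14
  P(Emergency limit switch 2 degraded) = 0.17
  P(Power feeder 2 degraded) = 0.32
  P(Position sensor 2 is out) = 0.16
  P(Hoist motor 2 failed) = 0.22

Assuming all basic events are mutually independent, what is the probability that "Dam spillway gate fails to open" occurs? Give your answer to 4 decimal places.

0.9785

P(Remote branch fails) [OR] = 1 − (1−0.19) × (1−0.11) = 0.279100
P(Backup hoist inoperative) [AND] = 0.15 × 0.279100 × 0.09 = 0.003768
P(Power feed down) [OR] = 1 − (1−0.27) × (1−0.20) = 0.416000
P(Control chain down) [OR] = 1 − (1−0.27) × (1−0.416000) × (1−0.14) = 0.633365
P(Hoist path fails) [OR] = 1 − (1−0.43) × (1−0.43) × (1−0.43) × (1−0.633365) = 0.932102
P(Local branch down) [OR] = 1 − (1−0.14) × (1−0.932102) = 0.941608
P(Remote branch 2 fails) [OR] = 1 − (1−0.003768) × (1−0.941608) × (1−0.17) = 0.951717
P(Dam spillway gate fails to open) [OR] = 1 − (1−0.951717) × (1−0.32) × (1−0.16) × (1−0.22) = 0.978488
Rounded to 4 decimal places: P(Dam spillway gate fails to open) ≈ 0.9785.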